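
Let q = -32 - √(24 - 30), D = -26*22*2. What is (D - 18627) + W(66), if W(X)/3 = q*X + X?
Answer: -25909 - 198*I*√6 ≈ -25909.0 - 485.0*I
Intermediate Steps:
D = -1144 (D = -572*2 = -1144)
q = -32 - I*√6 (q = -32 - √(-6) = -32 - I*√6 ≈ -32.0 - 2.4495*I)
W(X) = 3*X + 3*X*(-32 - I*√6) (W(X) = 3*((-32 - I*√6)*X + X) = 3*(X*(-32 - I*√6) + X) = 3*(X + X*(-32 - I*√6)) = 3*X + 3*X*(-32 - I*√6))
(D - 18627) + W(66) = (-1144 - 18627) - 3*66*(31 + I*√6) = -19771 + (-6138 - 198*I*√6) = -25909 - 198*I*√6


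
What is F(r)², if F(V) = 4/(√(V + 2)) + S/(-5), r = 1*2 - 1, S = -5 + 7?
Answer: 412/75 - 16*√3/15 ≈ 3.6458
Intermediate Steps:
S = 2
r = 1 (r = 2 - 1 = 1)
F(V) = -⅖ + 4/√(2 + V) (F(V) = 4/(√(V + 2)) + 2/(-5) = 4/(√(2 + V)) + 2*(-⅕) = 4/√(2 + V) - ⅖ = -⅖ + 4/√(2 + V))
F(r)² = (-⅖ + 4/√(2 + 1))² = (-⅖ + 4/√3)² = (-⅖ + 4*(√3/3))² = (-⅖ + 4*√3/3)²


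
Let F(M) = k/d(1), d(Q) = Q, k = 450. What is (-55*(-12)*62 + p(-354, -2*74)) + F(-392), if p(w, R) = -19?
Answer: 41351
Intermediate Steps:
F(M) = 450 (F(M) = 450/1 = 450*1 = 450)
(-55*(-12)*62 + p(-354, -2*74)) + F(-392) = (-55*(-12)*62 - 19) + 450 = (660*62 - 19) + 450 = (40920 - 19) + 450 = 40901 + 450 = 41351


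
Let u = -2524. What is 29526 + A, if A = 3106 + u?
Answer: 30108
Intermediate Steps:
A = 582 (A = 3106 - 2524 = 582)
29526 + A = 29526 + 582 = 30108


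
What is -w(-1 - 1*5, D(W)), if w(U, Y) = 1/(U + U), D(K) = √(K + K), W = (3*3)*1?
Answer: 1/12 ≈ 0.083333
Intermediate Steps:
W = 9 (W = 9*1 = 9)
D(K) = √2*√K (D(K) = √(2*K) = √2*√K)
w(U, Y) = 1/(2*U)
-w(-1 - 1*5, D(W)) = -1/(2*(-1 - 1*5)) = -1/(2*(-1 - 5)) = -1/(2*(-6)) = -(-1)/(2*6) = -1*(-1/12) = 1/12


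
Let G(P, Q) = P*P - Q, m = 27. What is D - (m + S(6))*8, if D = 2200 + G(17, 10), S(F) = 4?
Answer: 2231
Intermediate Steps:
G(P, Q) = P² - Q
D = 2479 (D = 2200 + (17² - 1*10) = 2200 + (289 - 10) = 2200 + 279 = 2479)
D - (m + S(6))*8 = 2479 - (27 + 4)*8 = 2479 - 31*8 = 2479 - 1*248 = 2479 - 248 = 2231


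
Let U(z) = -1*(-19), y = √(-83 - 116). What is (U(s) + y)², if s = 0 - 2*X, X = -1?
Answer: (19 + I*√199)² ≈ 162.0 + 536.06*I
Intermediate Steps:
y = I*√199 (y = √(-199) = I*√199 ≈ 14.107*I)
s = 2 (s = 0 - 2*(-1) = 0 + 2 = 2)
U(z) = 19
(U(s) + y)² = (19 + I*√199)²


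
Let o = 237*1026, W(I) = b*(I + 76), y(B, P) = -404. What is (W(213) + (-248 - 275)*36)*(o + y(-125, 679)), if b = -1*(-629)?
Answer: 39558144374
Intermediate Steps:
b = 629
W(I) = 47804 + 629*I (W(I) = 629*(I + 76) = 629*(76 + I) = 47804 + 629*I)
o = 243162
(W(213) + (-248 - 275)*36)*(o + y(-125, 679)) = ((47804 + 629*213) + (-248 - 275)*36)*(243162 - 404) = ((47804 + 133977) - 523*36)*242758 = (181781 - 18828)*242758 = 162953*242758 = 39558144374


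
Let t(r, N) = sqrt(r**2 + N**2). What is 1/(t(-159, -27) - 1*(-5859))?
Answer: 651/3811319 - 17*sqrt(10)/11433957 ≈ 0.00016611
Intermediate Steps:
t(r, N) = sqrt(N**2 + r**2)
1/(t(-159, -27) - 1*(-5859)) = 1/(sqrt((-27)**2 + (-159)**2) - 1*(-5859)) = 1/(sqrt(729 + 25281) + 5859) = 1/(sqrt(26010) + 5859) = 1/(51*sqrt(10) + 5859) = 1/(5859 + 51*sqrt(10))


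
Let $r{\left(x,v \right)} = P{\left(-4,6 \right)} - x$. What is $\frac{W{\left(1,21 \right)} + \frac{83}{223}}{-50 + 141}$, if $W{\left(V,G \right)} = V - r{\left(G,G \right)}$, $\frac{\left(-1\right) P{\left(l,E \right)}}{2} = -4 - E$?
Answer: $\frac{529}{20293} \approx 0.026068$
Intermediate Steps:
$P{\left(l,E \right)} = 8 + 2 E$ ($P{\left(l,E \right)} = - 2 \left(-4 - E\right) = 8 + 2 E$)
$r{\left(x,v \right)} = 20 - x$ ($r{\left(x,v \right)} = \left(8 + 2 \cdot 6\right) - x = \left(8 + 12\right) - x = 20 - x$)
$W{\left(V,G \right)} = -20 + G + V$ ($W{\left(V,G \right)} = V - \left(20 - G\right) = V + \left(-20 + G\right) = -20 + G + V$)
$\frac{W{\left(1,21 \right)} + \frac{83}{223}}{-50 + 141} = \frac{\left(-20 + 21 + 1\right) + \frac{83}{223}}{-50 + 141} = \frac{2 + 83 \cdot \frac{1}{223}}{91} = \left(2 + \frac{83}{223}\right) \frac{1}{91} = \frac{529}{223} \cdot \frac{1}{91} = \frac{529}{20293}$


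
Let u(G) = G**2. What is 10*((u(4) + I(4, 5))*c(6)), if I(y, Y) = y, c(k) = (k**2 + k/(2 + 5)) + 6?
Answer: 60000/7 ≈ 8571.4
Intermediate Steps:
c(k) = 6 + k**2 + k/7 (c(k) = (k**2 + k/7) + 6 = 6 + k**2 + k/7)
10*((u(4) + I(4, 5))*c(6)) = 10*((4**2 + 4)*(6 + 6**2 + (1/7)*6)) = 10*((16 + 4)*(6 + 36 + 6/7)) = 10*(20*(300/7)) = 10*(6000/7) = 60000/7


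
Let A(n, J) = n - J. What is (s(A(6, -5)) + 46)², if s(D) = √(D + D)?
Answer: (46 + √22)² ≈ 2569.5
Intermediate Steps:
s(D) = √2*√D (s(D) = √(2*D) = √2*√D)
(s(A(6, -5)) + 46)² = (√2*√(6 - 1*(-5)) + 46)² = (√2*√(6 + 5) + 46)² = (√2*√11 + 46)² = (√22 + 46)² = (46 + √22)²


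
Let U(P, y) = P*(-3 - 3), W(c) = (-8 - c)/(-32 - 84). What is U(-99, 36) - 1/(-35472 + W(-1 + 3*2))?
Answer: 2444155082/4114739 ≈ 594.00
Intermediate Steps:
W(c) = 2/29 + c/116 (W(c) = (-8 - c)/(-116) = (-8 - c)*(-1/116) = 2/29 + c/116)
U(P, y) = -6*P (U(P, y) = P*(-6) = -6*P)
U(-99, 36) - 1/(-35472 + W(-1 + 3*2)) = -6*(-99) - 1/(-35472 + (2/29 + (-1 + 3*2)/116)) = 594 - 1/(-35472 + (2/29 + (-1 + 6)/116)) = 594 - 1/(-35472 + (2/29 + (1/116)*5)) = 594 - 1/(-35472 + (2/29 + 5/116)) = 594 - 1/(-35472 + 13/116) = 594 - 1/(-4114739/116) = 594 - 1*(-116/4114739) = 594 + 116/4114739 = 2444155082/4114739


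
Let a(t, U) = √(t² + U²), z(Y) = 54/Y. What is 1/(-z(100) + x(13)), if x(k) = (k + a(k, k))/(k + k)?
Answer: 50/623 + 625*√2/623 ≈ 1.4990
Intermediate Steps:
a(t, U) = √(U² + t²)
x(k) = (k + √2*√(k²))/(2*k) (x(k) = (k + √(k² + k²))/(k + k) = (k + √(2*k²))/((2*k)) = (k + √2*√(k²))*(1/(2*k)) = (k + √2*√(k²))/(2*k))
1/(-z(100) + x(13)) = 1/(-54/100 + (½)*(13 + √2*√(13²))/13) = 1/(-54/100 + (½)*(1/13)*(13 + √2*√169)) = 1/(-1*27/50 + (½)*(1/13)*(13 + √2*13)) = 1/(-27/50 + (½)*(1/13)*(13 + 13*√2)) = 1/(-27/50 + (½ + √2/2)) = 1/(-1/25 + √2/2)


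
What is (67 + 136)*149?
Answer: 30247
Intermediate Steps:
(67 + 136)*149 = 203*149 = 30247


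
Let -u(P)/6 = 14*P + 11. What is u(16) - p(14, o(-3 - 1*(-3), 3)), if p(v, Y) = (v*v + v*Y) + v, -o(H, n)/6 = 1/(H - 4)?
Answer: -1641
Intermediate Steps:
o(H, n) = -6/(-4 + H) (o(H, n) = -6/(H - 4) = -6/(-4 + H))
u(P) = -66 - 84*P (u(P) = -6*(14*P + 11) = -6*(11 + 14*P) = -66 - 84*P)
p(v, Y) = v + v² + Y*v (p(v, Y) = (v² + Y*v) + v = v + v² + Y*v)
u(16) - p(14, o(-3 - 1*(-3), 3)) = (-66 - 84*16) - 14*(1 - 6/(-4 + (-3 - 1*(-3))) + 14) = (-66 - 1344) - 14*(1 - 6/(-4 + (-3 + 3)) + 14) = -1410 - 14*(1 - 6/(-4 + 0) + 14) = -1410 - 14*(1 - 6/(-4) + 14) = -1410 - 14*(1 - 6*(-¼) + 14) = -1410 - 14*(1 + 3/2 + 14) = -1410 - 14*33/2 = -1410 - 1*231 = -1410 - 231 = -1641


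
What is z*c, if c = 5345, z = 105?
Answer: 561225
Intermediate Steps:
z*c = 105*5345 = 561225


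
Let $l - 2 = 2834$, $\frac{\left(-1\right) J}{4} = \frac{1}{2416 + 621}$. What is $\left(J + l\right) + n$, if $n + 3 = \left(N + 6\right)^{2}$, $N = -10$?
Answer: $\frac{8652409}{3037} \approx 2849.0$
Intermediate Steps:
$n = 13$ ($n = -3 + \left(-10 + 6\right)^{2} = -3 + \left(-4\right)^{2} = -3 + 16 = 13$)
$J = - \frac{4}{3037}$ ($J = - \frac{4}{2416 + 621} = - \frac{4}{3037} \approx -0.0013171$)
$l = 2836$ ($l = 2 + 2834 = 2836$)
$\left(J + l\right) + n = \left(- \frac{4}{3037} + 2836\right) + 13 = \frac{8612928}{3037} + 13 = \frac{8652409}{3037}$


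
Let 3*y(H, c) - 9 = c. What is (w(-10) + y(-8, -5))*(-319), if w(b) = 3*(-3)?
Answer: 7337/3 ≈ 2445.7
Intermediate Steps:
y(H, c) = 3 + c/3
w(b) = -9
(w(-10) + y(-8, -5))*(-319) = (-9 + (3 + (⅓)*(-5)))*(-319) = (-9 + (3 - 5/3))*(-319) = (-9 + 4/3)*(-319) = -23/3*(-319) = 7337/3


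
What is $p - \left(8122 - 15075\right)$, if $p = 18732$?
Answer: $25685$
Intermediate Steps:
$p - \left(8122 - 15075\right) = 18732 - \left(8122 - 15075\right) = 18732 - -6953 = 18732 + 6953 = 25685$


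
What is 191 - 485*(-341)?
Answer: 165576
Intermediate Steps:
191 - 485*(-341) = 191 + 165385 = 165576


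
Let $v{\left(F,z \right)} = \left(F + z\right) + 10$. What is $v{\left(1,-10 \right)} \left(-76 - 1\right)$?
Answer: $-77$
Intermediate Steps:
$v{\left(F,z \right)} = 10 + F + z$
$v{\left(1,-10 \right)} \left(-76 - 1\right) = \left(10 + 1 - 10\right) \left(-76 - 1\right) = 1 \left(-77\right) = -77$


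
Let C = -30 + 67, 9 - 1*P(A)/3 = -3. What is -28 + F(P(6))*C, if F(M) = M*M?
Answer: 47924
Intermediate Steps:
P(A) = 36 (P(A) = 27 - 3*(-3) = 27 + 9 = 36)
F(M) = M**2
C = 37
-28 + F(P(6))*C = -28 + 36**2*37 = -28 + 1296*37 = -28 + 47952 = 47924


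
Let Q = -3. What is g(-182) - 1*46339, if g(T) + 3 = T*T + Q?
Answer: -13221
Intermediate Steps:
g(T) = -6 + T² (g(T) = -3 + (T*T - 3) = -3 + (T² - 3) = -3 + (-3 + T²) = -6 + T²)
g(-182) - 1*46339 = (-6 + (-182)²) - 1*46339 = (-6 + 33124) - 46339 = 33118 - 46339 = -13221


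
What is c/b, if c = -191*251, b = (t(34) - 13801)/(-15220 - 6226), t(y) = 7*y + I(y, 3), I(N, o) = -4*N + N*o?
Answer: -1028142686/13597 ≈ -75615.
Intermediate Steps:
t(y) = 6*y (t(y) = 7*y + y*(-4 + 3) = 7*y + y*(-1) = 7*y - y = 6*y)
b = 13597/21446 (b = (6*34 - 13801)/(-15220 - 6226) = (204 - 13801)/(-21446) = -13597*(-1/21446) = 13597/21446 ≈ 0.63401)
c = -47941
c/b = -47941/13597/21446 = -47941*21446/13597 = -1028142686/13597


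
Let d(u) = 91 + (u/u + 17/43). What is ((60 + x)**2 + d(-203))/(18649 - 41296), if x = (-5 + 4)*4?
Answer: -138821/973821 ≈ -0.14255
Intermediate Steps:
x = -4 (x = -1*4 = -4)
d(u) = 3973/43 (d(u) = 91 + (1 + 17*(1/43)) = 91 + (1 + 17/43) = 91 + 60/43 = 3973/43)
((60 + x)**2 + d(-203))/(18649 - 41296) = ((60 - 4)**2 + 3973/43)/(18649 - 41296) = (56**2 + 3973/43)/(-22647) = (3136 + 3973/43)*(-1/22647) = (138821/43)*(-1/22647) = -138821/973821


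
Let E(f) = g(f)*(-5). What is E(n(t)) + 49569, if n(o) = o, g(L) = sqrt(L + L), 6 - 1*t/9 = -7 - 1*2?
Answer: 49569 - 15*sqrt(30) ≈ 49487.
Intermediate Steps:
t = 135 (t = 54 - 9*(-7 - 1*2) = 54 - 9*(-7 - 2) = 54 - 9*(-9) = 54 + 81 = 135)
g(L) = sqrt(2)*sqrt(L) (g(L) = sqrt(2*L) = sqrt(2)*sqrt(L))
E(f) = -5*sqrt(2)*sqrt(f) (E(f) = (sqrt(2)*sqrt(f))*(-5) = -5*sqrt(2)*sqrt(f))
E(n(t)) + 49569 = -5*sqrt(2)*sqrt(135) + 49569 = -5*sqrt(2)*3*sqrt(15) + 49569 = -15*sqrt(30) + 49569 = 49569 - 15*sqrt(30)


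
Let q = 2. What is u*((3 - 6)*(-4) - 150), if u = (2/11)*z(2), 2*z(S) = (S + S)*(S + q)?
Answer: -2208/11 ≈ -200.73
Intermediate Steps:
z(S) = S*(2 + S) (z(S) = ((S + S)*(S + 2))/2 = ((2*S)*(2 + S))/2 = (2*S*(2 + S))/2 = S*(2 + S))
u = 16/11 (u = (2/11)*(2*(2 + 2)) = (2*(1/11))*(2*4) = (2/11)*8 = 16/11 ≈ 1.4545)
u*((3 - 6)*(-4) - 150) = 16*((3 - 6)*(-4) - 150)/11 = 16*(-3*(-4) - 150)/11 = 16*(12 - 150)/11 = (16/11)*(-138) = -2208/11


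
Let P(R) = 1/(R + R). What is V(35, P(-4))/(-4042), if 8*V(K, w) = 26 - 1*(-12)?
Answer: -19/16168 ≈ -0.0011752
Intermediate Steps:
P(R) = 1/(2*R)
V(K, w) = 19/4 (V(K, w) = (26 - 1*(-12))/8 = (26 + 12)/8 = (⅛)*38 = 19/4)
V(35, P(-4))/(-4042) = (19/4)/(-4042) = (19/4)*(-1/4042) = -19/16168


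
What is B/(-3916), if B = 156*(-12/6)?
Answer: 78/979 ≈ 0.079673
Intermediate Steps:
B = -312 (B = 156*(-12*⅙) = 156*(-2) = -312)
B/(-3916) = -312/(-3916) = -312*(-1/3916) = 78/979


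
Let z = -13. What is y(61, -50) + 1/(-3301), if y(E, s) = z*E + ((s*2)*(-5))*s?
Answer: -85142694/3301 ≈ -25793.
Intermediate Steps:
y(E, s) = -13*E - 10*s**2 (y(E, s) = -13*E + ((s*2)*(-5))*s = -13*E + ((2*s)*(-5))*s = -13*E + (-10*s)*s = -13*E - 10*s**2)
y(61, -50) + 1/(-3301) = (-13*61 - 10*(-50)**2) + 1/(-3301) = (-793 - 10*2500) - 1/3301 = (-793 - 25000) - 1/3301 = -25793 - 1/3301 = -85142694/3301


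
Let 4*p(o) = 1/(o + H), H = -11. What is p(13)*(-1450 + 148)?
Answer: -651/4 ≈ -162.75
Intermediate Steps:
p(o) = 1/(4*(-11 + o)) (p(o) = 1/(4*(o - 11)) = 1/(4*(-11 + o)))
p(13)*(-1450 + 148) = (1/(4*(-11 + 13)))*(-1450 + 148) = ((1/4)/2)*(-1302) = ((1/4)*(1/2))*(-1302) = (1/8)*(-1302) = -651/4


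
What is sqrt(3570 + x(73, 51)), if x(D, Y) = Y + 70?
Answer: sqrt(3691) ≈ 60.754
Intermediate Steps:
x(D, Y) = 70 + Y
sqrt(3570 + x(73, 51)) = sqrt(3570 + (70 + 51)) = sqrt(3570 + 121) = sqrt(3691)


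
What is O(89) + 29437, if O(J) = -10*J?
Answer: 28547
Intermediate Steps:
O(89) + 29437 = -10*89 + 29437 = -890 + 29437 = 28547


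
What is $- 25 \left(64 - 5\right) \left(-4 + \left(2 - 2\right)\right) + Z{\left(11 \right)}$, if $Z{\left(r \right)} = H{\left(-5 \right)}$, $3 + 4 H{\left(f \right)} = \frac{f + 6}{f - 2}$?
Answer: $\frac{82589}{14} \approx 5899.2$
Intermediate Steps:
$H{\left(f \right)} = - \frac{3}{4} + \frac{6 + f}{4 \left(-2 + f\right)}$ ($H{\left(f \right)} = - \frac{3}{4} + \frac{\left(f + 6\right) \frac{1}{f - 2}}{4} = - \frac{3}{4} + \frac{\left(6 + f\right) \frac{1}{-2 + f}}{4} = - \frac{3}{4} + \frac{\frac{1}{-2 + f} \left(6 + f\right)}{4} = - \frac{3}{4} + \frac{6 + f}{4 \left(-2 + f\right)}$)
$Z{\left(r \right)} = - \frac{11}{14}$ ($Z{\left(r \right)} = \frac{6 - -5}{2 \left(-2 - 5\right)} = \frac{6 + 5}{2 \left(-7\right)} = \frac{1}{2} \left(- \frac{1}{7}\right) 11 = - \frac{11}{14}$)
$- 25 \left(64 - 5\right) \left(-4 + \left(2 - 2\right)\right) + Z{\left(11 \right)} = - 25 \left(64 - 5\right) \left(-4 + \left(2 - 2\right)\right) - \frac{11}{14} = - 25 \cdot 59 \left(-4 + \left(2 - 2\right)\right) - \frac{11}{14} = - 25 \cdot 59 \left(-4 + 0\right) - \frac{11}{14} = - 25 \cdot 59 \left(-4\right) - \frac{11}{14} = \left(-25\right) \left(-236\right) - \frac{11}{14} = 5900 - \frac{11}{14} = \frac{82589}{14}$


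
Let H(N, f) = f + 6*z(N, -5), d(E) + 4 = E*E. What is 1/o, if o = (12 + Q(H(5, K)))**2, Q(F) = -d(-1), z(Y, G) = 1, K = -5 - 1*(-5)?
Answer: 1/225 ≈ 0.0044444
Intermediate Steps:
K = 0 (K = -5 + 5 = 0)
d(E) = -4 + E**2 (d(E) = -4 + E*E = -4 + E**2)
H(N, f) = 6 + f (H(N, f) = f + 6*1 = f + 6 = 6 + f)
Q(F) = 3 (Q(F) = -(-4 + (-1)**2) = -(-4 + 1) = -1*(-3) = 3)
o = 225 (o = (12 + 3)**2 = 15**2 = 225)
1/o = 1/225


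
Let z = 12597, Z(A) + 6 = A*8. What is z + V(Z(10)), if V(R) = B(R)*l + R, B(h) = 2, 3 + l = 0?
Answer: 12665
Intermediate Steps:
l = -3 (l = -3 + 0 = -3)
Z(A) = -6 + 8*A (Z(A) = -6 + A*8 = -6 + 8*A)
V(R) = -6 + R (V(R) = 2*(-3) + R = -6 + R)
z + V(Z(10)) = 12597 + (-6 + (-6 + 8*10)) = 12597 + (-6 + (-6 + 80)) = 12597 + (-6 + 74) = 12597 + 68 = 12665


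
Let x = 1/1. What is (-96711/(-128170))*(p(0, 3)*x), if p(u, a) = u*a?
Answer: 0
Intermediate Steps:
x = 1
p(u, a) = a*u
(-96711/(-128170))*(p(0, 3)*x) = (-96711/(-128170))*((3*0)*1) = (-96711*(-1/128170))*(0*1) = (96711/128170)*0 = 0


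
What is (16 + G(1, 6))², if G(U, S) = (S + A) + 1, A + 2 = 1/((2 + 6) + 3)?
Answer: 53824/121 ≈ 444.83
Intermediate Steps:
A = -21/11 (A = -2 + 1/((2 + 6) + 3) = -2 + 1/(8 + 3) = -2 + 1/11 = -21/11 ≈ -1.9091)
G(U, S) = -10/11 + S (G(U, S) = (S - 21/11) + 1 = (-21/11 + S) + 1 = -10/11 + S)
(16 + G(1, 6))² = (16 + (-10/11 + 6))² = (16 + 56/11)² = (232/11)² = 53824/121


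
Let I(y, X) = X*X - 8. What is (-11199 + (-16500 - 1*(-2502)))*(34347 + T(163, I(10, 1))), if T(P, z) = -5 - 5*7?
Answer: -864433479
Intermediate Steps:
I(y, X) = -8 + X**2 (I(y, X) = X**2 - 8 = -8 + X**2)
T(P, z) = -40 (T(P, z) = -5 - 35 = -40)
(-11199 + (-16500 - 1*(-2502)))*(34347 + T(163, I(10, 1))) = (-11199 + (-16500 - 1*(-2502)))*(34347 - 40) = (-11199 + (-16500 + 2502))*34307 = (-11199 - 13998)*34307 = -25197*34307 = -864433479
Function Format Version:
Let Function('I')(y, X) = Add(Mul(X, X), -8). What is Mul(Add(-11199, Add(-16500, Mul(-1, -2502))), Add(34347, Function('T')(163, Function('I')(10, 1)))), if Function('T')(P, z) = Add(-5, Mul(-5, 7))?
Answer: -864433479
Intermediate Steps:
Function('I')(y, X) = Add(-8, Pow(X, 2)) (Function('I')(y, X) = Add(Pow(X, 2), -8) = Add(-8, Pow(X, 2)))
Function('T')(P, z) = -40 (Function('T')(P, z) = Add(-5, -35) = -40)
Mul(Add(-11199, Add(-16500, Mul(-1, -2502))), Add(34347, Function('T')(163, Function('I')(10, 1)))) = Mul(Add(-11199, Add(-16500, Mul(-1, -2502))), Add(34347, -40)) = Mul(Add(-11199, Add(-16500, 2502)), 34307) = Mul(Add(-11199, -13998), 34307) = Mul(-25197, 34307) = -864433479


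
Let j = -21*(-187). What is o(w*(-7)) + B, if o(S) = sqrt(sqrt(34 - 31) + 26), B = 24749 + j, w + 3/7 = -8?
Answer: 28676 + sqrt(26 + sqrt(3)) ≈ 28681.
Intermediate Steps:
w = -59/7 (w = -3/7 - 8 = -59/7 ≈ -8.4286)
j = 3927
B = 28676 (B = 24749 + 3927 = 28676)
o(S) = sqrt(26 + sqrt(3)) (o(S) = sqrt(sqrt(3) + 26) = sqrt(26 + sqrt(3)))
o(w*(-7)) + B = sqrt(26 + sqrt(3)) + 28676 = 28676 + sqrt(26 + sqrt(3))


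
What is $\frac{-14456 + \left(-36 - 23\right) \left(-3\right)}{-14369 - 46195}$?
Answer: $\frac{14279}{60564} \approx 0.23577$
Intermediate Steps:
$\frac{-14456 + \left(-36 - 23\right) \left(-3\right)}{-14369 - 46195} = \frac{-14456 - -177}{-60564} = \left(-14456 + 177\right) \left(- \frac{1}{60564}\right) = \left(-14279\right) \left(- \frac{1}{60564}\right) = \frac{14279}{60564}$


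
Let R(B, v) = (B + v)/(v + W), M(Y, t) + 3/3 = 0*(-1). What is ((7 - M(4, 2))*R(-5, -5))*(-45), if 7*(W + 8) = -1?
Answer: -6300/23 ≈ -273.91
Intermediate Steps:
W = -57/7 (W = -8 + (1/7)*(-1) = -8 - 1/7 = -57/7 ≈ -8.1429)
M(Y, t) = -1 (M(Y, t) = -1 + 0*(-1) = -1 + 0 = -1)
R(B, v) = (B + v)/(-57/7 + v) (R(B, v) = (B + v)/(v - 57/7) = (B + v)/(-57/7 + v))
((7 - M(4, 2))*R(-5, -5))*(-45) = ((7 - 1*(-1))*(7*(-5 - 5)/(-57 + 7*(-5))))*(-45) = ((7 + 1)*(7*(-10)/(-57 - 35)))*(-45) = (8*(7*(-10)/(-92)))*(-45) = (8*(7*(-1/92)*(-10)))*(-45) = (8*(35/46))*(-45) = (140/23)*(-45) = -6300/23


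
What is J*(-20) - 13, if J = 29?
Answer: -593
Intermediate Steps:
J*(-20) - 13 = 29*(-20) - 13 = -580 - 13 = -593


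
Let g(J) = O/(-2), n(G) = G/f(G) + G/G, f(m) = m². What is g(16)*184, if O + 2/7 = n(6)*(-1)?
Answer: 2806/21 ≈ 133.62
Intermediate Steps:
n(G) = 1 + 1/G (n(G) = G/(G²) + G/G = G/G² + 1 = 1/G + 1 = 1 + 1/G)
O = -61/42 (O = -2/7 + ((1 + 6)/6)*(-1) = -2/7 + ((⅙)*7)*(-1) = -2/7 + (7/6)*(-1) = -2/7 - 7/6 = -61/42 ≈ -1.4524)
g(J) = 61/84 (g(J) = -61/42/(-2) = -61/42*(-½) = 61/84)
g(16)*184 = (61/84)*184 = 2806/21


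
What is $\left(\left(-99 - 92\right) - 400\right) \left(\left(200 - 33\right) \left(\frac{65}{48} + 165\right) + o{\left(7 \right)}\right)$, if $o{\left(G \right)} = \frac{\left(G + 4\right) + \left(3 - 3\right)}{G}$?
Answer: $- \frac{1838993621}{112} \approx -1.642 \cdot 10^{7}$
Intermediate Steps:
$o{\left(G \right)} = \frac{4 + G}{G}$ ($o{\left(G \right)} = \frac{\left(4 + G\right) + 0}{G} = \frac{4 + G}{G}$)
$\left(\left(-99 - 92\right) - 400\right) \left(\left(200 - 33\right) \left(\frac{65}{48} + 165\right) + o{\left(7 \right)}\right) = \left(\left(-99 - 92\right) - 400\right) \left(\left(200 - 33\right) \left(\frac{65}{48} + 165\right) + \frac{4 + 7}{7}\right) = \left(-191 - 400\right) \left(167 \left(65 \cdot \frac{1}{48} + 165\right) + \frac{1}{7} \cdot 11\right) = - 591 \left(167 \left(\frac{65}{48} + 165\right) + \frac{11}{7}\right) = - 591 \left(167 \cdot \frac{7985}{48} + \frac{11}{7}\right) = - 591 \left(\frac{1333495}{48} + \frac{11}{7}\right) = \left(-591\right) \frac{9334993}{336} = - \frac{1838993621}{112}$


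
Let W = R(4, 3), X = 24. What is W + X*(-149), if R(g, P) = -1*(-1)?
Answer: -3575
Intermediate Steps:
R(g, P) = 1
W = 1
W + X*(-149) = 1 + 24*(-149) = 1 - 3576 = -3575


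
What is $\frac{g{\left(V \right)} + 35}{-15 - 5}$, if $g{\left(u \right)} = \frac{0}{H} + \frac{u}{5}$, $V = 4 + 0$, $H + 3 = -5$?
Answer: $- \frac{179}{100} \approx -1.79$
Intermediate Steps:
$H = -8$ ($H = -3 - 5 = -8$)
$V = 4$
$g{\left(u \right)} = \frac{u}{5}$ ($g{\left(u \right)} = \frac{0}{-8} + \frac{u}{5} = 0 \left(- \frac{1}{8}\right) + u \frac{1}{5} = 0 + \frac{u}{5} = \frac{u}{5}$)
$\frac{g{\left(V \right)} + 35}{-15 - 5} = \frac{\frac{1}{5} \cdot 4 + 35}{-15 - 5} = \frac{\frac{4}{5} + 35}{-20} = \frac{179}{5} \left(- \frac{1}{20}\right) = - \frac{179}{100}$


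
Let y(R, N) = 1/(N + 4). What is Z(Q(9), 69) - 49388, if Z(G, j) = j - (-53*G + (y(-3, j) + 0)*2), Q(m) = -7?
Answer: -3627372/73 ≈ -49690.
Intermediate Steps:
y(R, N) = 1/(4 + N)
Z(G, j) = j - 2/(4 + j) + 53*G (Z(G, j) = j - (-53*G + (1/(4 + j) + 0)*2) = j - (-53*G + 2/(4 + j)) = j + (-2/(4 + j) + 53*G) = j - 2/(4 + j) + 53*G)
Z(Q(9), 69) - 49388 = (-2 + (4 + 69)*(69 + 53*(-7)))/(4 + 69) - 49388 = (-2 + 73*(69 - 371))/73 - 49388 = (-2 + 73*(-302))/73 - 49388 = (-2 - 22046)/73 - 49388 = (1/73)*(-22048) - 49388 = -22048/73 - 49388 = -3627372/73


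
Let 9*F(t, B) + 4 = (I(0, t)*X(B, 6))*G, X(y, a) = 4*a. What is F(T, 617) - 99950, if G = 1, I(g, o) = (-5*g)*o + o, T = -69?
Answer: -901210/9 ≈ -1.0013e+5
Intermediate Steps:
I(g, o) = o - 5*g*o (I(g, o) = -5*g*o + o = o - 5*g*o)
F(t, B) = -4/9 + 8*t/3 (F(t, B) = -4/9 + (((t*(1 - 5*0))*(4*6))*1)/9 = -4/9 + (((t*(1 + 0))*24)*1)/9 = -4/9 + (((t*1)*24)*1)/9 = -4/9 + ((t*24)*1)/9 = -4/9 + ((24*t)*1)/9 = -4/9 + (24*t)/9 = -4/9 + 8*t/3)
F(T, 617) - 99950 = (-4/9 + (8/3)*(-69)) - 99950 = (-4/9 - 184) - 99950 = -1660/9 - 99950 = -901210/9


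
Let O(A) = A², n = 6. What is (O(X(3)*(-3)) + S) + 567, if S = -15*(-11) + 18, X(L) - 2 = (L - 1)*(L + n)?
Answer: 4350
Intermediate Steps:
X(L) = 2 + (-1 + L)*(6 + L) (X(L) = 2 + (L - 1)*(L + 6) = 2 + (-1 + L)*(6 + L))
S = 183 (S = 165 + 18 = 183)
(O(X(3)*(-3)) + S) + 567 = (((-4 + 3² + 5*3)*(-3))² + 183) + 567 = (((-4 + 9 + 15)*(-3))² + 183) + 567 = ((20*(-3))² + 183) + 567 = ((-60)² + 183) + 567 = (3600 + 183) + 567 = 3783 + 567 = 4350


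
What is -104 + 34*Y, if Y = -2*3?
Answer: -308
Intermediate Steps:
Y = -6
-104 + 34*Y = -104 + 34*(-6) = -104 - 204 = -308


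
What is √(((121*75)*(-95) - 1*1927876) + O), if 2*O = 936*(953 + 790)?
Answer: I*√1974277 ≈ 1405.1*I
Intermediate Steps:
O = 815724 (O = (936*(953 + 790))/2 = (936*1743)/2 = (½)*1631448 = 815724)
√(((121*75)*(-95) - 1*1927876) + O) = √(((121*75)*(-95) - 1*1927876) + 815724) = √((9075*(-95) - 1927876) + 815724) = √((-862125 - 1927876) + 815724) = √(-2790001 + 815724) = √(-1974277) = I*√1974277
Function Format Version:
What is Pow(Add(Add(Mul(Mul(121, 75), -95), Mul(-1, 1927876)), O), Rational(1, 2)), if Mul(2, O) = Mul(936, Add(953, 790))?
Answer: Mul(I, Pow(1974277, Rational(1, 2))) ≈ Mul(1405.1, I)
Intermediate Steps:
O = 815724 (O = Mul(Rational(1, 2), Mul(936, Add(953, 790))) = Mul(Rational(1, 2), Mul(936, 1743)) = Mul(Rational(1, 2), 1631448) = 815724)
Pow(Add(Add(Mul(Mul(121, 75), -95), Mul(-1, 1927876)), O), Rational(1, 2)) = Pow(Add(Add(Mul(Mul(121, 75), -95), Mul(-1, 1927876)), 815724), Rational(1, 2)) = Pow(Add(Add(Mul(9075, -95), -1927876), 815724), Rational(1, 2)) = Pow(Add(Add(-862125, -1927876), 815724), Rational(1, 2)) = Pow(Add(-2790001, 815724), Rational(1, 2)) = Pow(-1974277, Rational(1, 2)) = Mul(I, Pow(1974277, Rational(1, 2)))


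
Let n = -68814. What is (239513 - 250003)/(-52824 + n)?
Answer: 5245/60819 ≈ 0.086239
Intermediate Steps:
(239513 - 250003)/(-52824 + n) = (239513 - 250003)/(-52824 - 68814) = -10490/(-121638) = -10490*(-1/121638) = 5245/60819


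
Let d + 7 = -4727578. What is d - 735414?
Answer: -5462999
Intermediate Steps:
d = -4727585 (d = -7 - 4727578 = -4727585)
d - 735414 = -4727585 - 735414 = -5462999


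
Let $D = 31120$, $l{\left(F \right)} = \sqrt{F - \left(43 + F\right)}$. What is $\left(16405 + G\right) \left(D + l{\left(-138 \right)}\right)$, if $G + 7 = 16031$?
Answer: $1009190480 + 32429 i \sqrt{43} \approx 1.0092 \cdot 10^{9} + 2.1265 \cdot 10^{5} i$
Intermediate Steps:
$l{\left(F \right)} = i \sqrt{43}$ ($l{\left(F \right)} = \sqrt{-43} = i \sqrt{43}$)
$G = 16024$ ($G = -7 + 16031 = 16024$)
$\left(16405 + G\right) \left(D + l{\left(-138 \right)}\right) = \left(16405 + 16024\right) \left(31120 + i \sqrt{43}\right) = 32429 \left(31120 + i \sqrt{43}\right) = 1009190480 + 32429 i \sqrt{43}$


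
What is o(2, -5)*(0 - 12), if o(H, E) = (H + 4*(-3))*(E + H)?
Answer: -360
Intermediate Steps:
o(H, E) = (-12 + H)*(E + H) (o(H, E) = (H - 12)*(E + H) = (-12 + H)*(E + H))
o(2, -5)*(0 - 12) = (2² - 12*(-5) - 12*2 - 5*2)*(0 - 12) = (4 + 60 - 24 - 10)*(-12) = 30*(-12) = -360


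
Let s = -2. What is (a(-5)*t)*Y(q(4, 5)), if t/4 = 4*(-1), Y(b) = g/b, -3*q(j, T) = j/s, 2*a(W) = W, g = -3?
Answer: -180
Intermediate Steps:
a(W) = W/2
q(j, T) = j/6 (q(j, T) = -j/(3*(-2)) = -j*(-1)/(3*2) = -(-1)*j/6 = j/6)
Y(b) = -3/b
t = -16 (t = 4*(4*(-1)) = 4*(-4) = -16)
(a(-5)*t)*Y(q(4, 5)) = (((1/2)*(-5))*(-16))*(-3/((1/6)*4)) = (-5/2*(-16))*(-3/2/3) = 40*(-3*3/2) = 40*(-9/2) = -180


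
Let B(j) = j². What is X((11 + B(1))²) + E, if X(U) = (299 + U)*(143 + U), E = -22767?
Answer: 104374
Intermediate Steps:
X(U) = (143 + U)*(299 + U)
X((11 + B(1))²) + E = (42757 + ((11 + 1²)²)² + 442*(11 + 1²)²) - 22767 = (42757 + ((11 + 1)²)² + 442*(11 + 1)²) - 22767 = (42757 + (12²)² + 442*12²) - 22767 = (42757 + 144² + 442*144) - 22767 = (42757 + 20736 + 63648) - 22767 = 127141 - 22767 = 104374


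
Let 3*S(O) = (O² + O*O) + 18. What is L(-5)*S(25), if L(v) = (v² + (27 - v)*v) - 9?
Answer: -60864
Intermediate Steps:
L(v) = -9 + v² + v*(27 - v) (L(v) = (v² + v*(27 - v)) - 9 = -9 + v² + v*(27 - v))
S(O) = 6 + 2*O²/3 (S(O) = ((O² + O*O) + 18)/3 = ((O² + O²) + 18)/3 = (2*O² + 18)/3 = (18 + 2*O²)/3 = 6 + 2*O²/3)
L(-5)*S(25) = (-9 + 27*(-5))*(6 + (⅔)*25²) = (-9 - 135)*(6 + (⅔)*625) = -144*(6 + 1250/3) = -144*1268/3 = -60864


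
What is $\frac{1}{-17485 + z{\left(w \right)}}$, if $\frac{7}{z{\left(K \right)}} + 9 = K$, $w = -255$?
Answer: $- \frac{264}{4616047} \approx -5.7192 \cdot 10^{-5}$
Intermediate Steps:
$z{\left(K \right)} = \frac{7}{-9 + K}$
$\frac{1}{-17485 + z{\left(w \right)}} = \frac{1}{-17485 + \frac{7}{-9 - 255}} = \frac{1}{-17485 + \frac{7}{-264}} = \frac{1}{-17485 + 7 \left(- \frac{1}{264}\right)} = \frac{1}{-17485 - \frac{7}{264}} = \frac{1}{- \frac{4616047}{264}} = - \frac{264}{4616047}$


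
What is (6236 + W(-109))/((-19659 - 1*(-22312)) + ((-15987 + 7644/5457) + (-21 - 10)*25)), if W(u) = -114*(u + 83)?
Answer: -16734800/25661723 ≈ -0.65213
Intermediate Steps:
W(u) = -9462 - 114*u (W(u) = -114*(83 + u) = -9462 - 114*u)
(6236 + W(-109))/((-19659 - 1*(-22312)) + ((-15987 + 7644/5457) + (-21 - 10)*25)) = (6236 + (-9462 - 114*(-109)))/((-19659 - 1*(-22312)) + ((-15987 + 7644/5457) + (-21 - 10)*25)) = (6236 + (-9462 + 12426))/((-19659 + 22312) + ((-15987 + 7644*(1/5457)) - 31*25)) = (6236 + 2964)/(2653 + ((-15987 + 2548/1819) - 775)) = 9200/(2653 + (-29077805/1819 - 775)) = 9200/(2653 - 30487530/1819) = 9200/(-25661723/1819) = 9200*(-1819/25661723) = -16734800/25661723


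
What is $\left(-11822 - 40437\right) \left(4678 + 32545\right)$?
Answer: $-1945236757$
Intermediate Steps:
$\left(-11822 - 40437\right) \left(4678 + 32545\right) = \left(-52259\right) 37223 = -1945236757$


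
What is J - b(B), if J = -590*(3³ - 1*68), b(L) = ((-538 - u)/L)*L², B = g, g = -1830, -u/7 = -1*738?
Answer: -10414130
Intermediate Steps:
u = 5166 (u = -(-7)*738 = -7*(-738) = 5166)
B = -1830
b(L) = -5704*L (b(L) = ((-538 - 1*5166)/L)*L² = ((-538 - 5166)/L)*L² = (-5704/L)*L² = -5704*L)
J = 24190 (J = -590*(27 - 68) = -590*(-41) = 24190)
J - b(B) = 24190 - (-5704)*(-1830) = 24190 - 1*10438320 = 24190 - 10438320 = -10414130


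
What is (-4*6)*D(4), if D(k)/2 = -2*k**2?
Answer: 1536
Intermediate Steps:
D(k) = -4*k**2 (D(k) = 2*(-2*k**2) = -4*k**2)
(-4*6)*D(4) = (-4*6)*(-4*4**2) = -(-96)*16 = -24*(-64) = 1536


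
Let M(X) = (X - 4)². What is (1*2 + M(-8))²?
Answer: 21316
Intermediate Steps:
M(X) = (-4 + X)²
(1*2 + M(-8))² = (1*2 + (-4 - 8)²)² = (2 + (-12)²)² = (2 + 144)² = 146² = 21316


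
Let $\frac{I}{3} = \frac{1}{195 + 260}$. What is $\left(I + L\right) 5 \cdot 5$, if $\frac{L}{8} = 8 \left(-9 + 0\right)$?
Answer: $- \frac{1310385}{91} \approx -14400.0$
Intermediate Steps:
$I = \frac{3}{455}$ ($I = \frac{3}{195 + 260} = \frac{3}{455} \approx 0.0065934$)
$L = -576$ ($L = 8 \cdot 8 \left(-9 + 0\right) = 8 \cdot 8 \left(-9\right) = 8 \left(-72\right) = -576$)
$\left(I + L\right) 5 \cdot 5 = \left(\frac{3}{455} - 576\right) 5 \cdot 5 = \left(- \frac{262077}{455}\right) 25 = - \frac{1310385}{91}$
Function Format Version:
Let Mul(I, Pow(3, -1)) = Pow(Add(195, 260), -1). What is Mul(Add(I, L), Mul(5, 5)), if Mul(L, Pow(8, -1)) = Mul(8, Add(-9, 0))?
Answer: Rational(-1310385, 91) ≈ -14400.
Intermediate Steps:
I = Rational(3, 455) (I = Mul(3, Pow(Add(195, 260), -1)) = Mul(3, Pow(455, -1)) = Mul(3, Rational(1, 455)) = Rational(3, 455) ≈ 0.0065934)
L = -576 (L = Mul(8, Mul(8, Add(-9, 0))) = Mul(8, Mul(8, -9)) = Mul(8, -72) = -576)
Mul(Add(I, L), Mul(5, 5)) = Mul(Add(Rational(3, 455), -576), Mul(5, 5)) = Mul(Rational(-262077, 455), 25) = Rational(-1310385, 91)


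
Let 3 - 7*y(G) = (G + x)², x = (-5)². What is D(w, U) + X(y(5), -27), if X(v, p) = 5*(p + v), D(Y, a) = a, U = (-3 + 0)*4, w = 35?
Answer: -5514/7 ≈ -787.71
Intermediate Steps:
U = -12 (U = -3*4 = -12)
x = 25
y(G) = 3/7 - (25 + G)²/7 (y(G) = 3/7 - (G + 25)²/7 = 3/7 - (25 + G)²/7)
X(v, p) = 5*p + 5*v
D(w, U) + X(y(5), -27) = -12 + (5*(-27) + 5*(3/7 - (25 + 5)²/7)) = -12 + (-135 + 5*(3/7 - ⅐*30²)) = -12 + (-135 + 5*(3/7 - ⅐*900)) = -12 + (-135 + 5*(3/7 - 900/7)) = -12 + (-135 + 5*(-897/7)) = -12 + (-135 - 4485/7) = -12 - 5430/7 = -5514/7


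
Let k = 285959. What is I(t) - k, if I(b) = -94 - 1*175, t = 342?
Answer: -286228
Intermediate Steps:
I(b) = -269 (I(b) = -94 - 175 = -269)
I(t) - k = -269 - 1*285959 = -269 - 285959 = -286228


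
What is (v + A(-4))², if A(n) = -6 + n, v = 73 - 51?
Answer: 144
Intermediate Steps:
v = 22
(v + A(-4))² = (22 + (-6 - 4))² = (22 - 10)² = 12² = 144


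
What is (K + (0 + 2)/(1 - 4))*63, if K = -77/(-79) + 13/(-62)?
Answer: 30345/4898 ≈ 6.1954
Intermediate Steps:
K = 3747/4898 (K = -77*(-1/79) + 13*(-1/62) = 77/79 - 13/62 = 3747/4898 ≈ 0.76501)
(K + (0 + 2)/(1 - 4))*63 = (3747/4898 + (0 + 2)/(1 - 4))*63 = (3747/4898 + 2/(-3))*63 = (3747/4898 - ⅓*2)*63 = (3747/4898 - ⅔)*63 = (1445/14694)*63 = 30345/4898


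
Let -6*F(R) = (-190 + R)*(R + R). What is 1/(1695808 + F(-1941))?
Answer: 1/317051 ≈ 3.1541e-6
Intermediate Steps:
F(R) = -R*(-190 + R)/3 (F(R) = -(-190 + R)*(R + R)/6 = -(-190 + R)*2*R/6 = -R*(-190 + R)/3)
1/(1695808 + F(-1941)) = 1/(1695808 + (⅓)*(-1941)*(190 - 1*(-1941))) = 1/(1695808 + (⅓)*(-1941)*(190 + 1941)) = 1/(1695808 + (⅓)*(-1941)*2131) = 1/(1695808 - 1378757) = 1/317051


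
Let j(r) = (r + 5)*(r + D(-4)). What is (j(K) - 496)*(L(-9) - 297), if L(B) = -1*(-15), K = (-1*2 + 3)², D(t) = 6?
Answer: 128028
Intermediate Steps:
K = 1 (K = (-2 + 3)² = 1² = 1)
j(r) = (5 + r)*(6 + r) (j(r) = (r + 5)*(r + 6) = (5 + r)*(6 + r))
L(B) = 15
(j(K) - 496)*(L(-9) - 297) = ((30 + 1² + 11*1) - 496)*(15 - 297) = ((30 + 1 + 11) - 496)*(-282) = (42 - 496)*(-282) = -454*(-282) = 128028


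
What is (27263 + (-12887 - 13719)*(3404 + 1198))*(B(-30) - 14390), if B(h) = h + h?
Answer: 1768875783050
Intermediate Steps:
B(h) = 2*h
(27263 + (-12887 - 13719)*(3404 + 1198))*(B(-30) - 14390) = (27263 + (-12887 - 13719)*(3404 + 1198))*(2*(-30) - 14390) = (27263 - 26606*4602)*(-60 - 14390) = (27263 - 122440812)*(-14450) = -122413549*(-14450) = 1768875783050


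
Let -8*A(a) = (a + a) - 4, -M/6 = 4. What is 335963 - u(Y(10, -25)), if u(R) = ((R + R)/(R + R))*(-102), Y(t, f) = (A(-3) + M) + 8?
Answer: 336065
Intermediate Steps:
M = -24 (M = -6*4 = -24)
A(a) = ½ - a/4 (A(a) = -((a + a) - 4)/8 = -(2*a - 4)/8 = -(-4 + 2*a)/8 = ½ - a/4)
Y(t, f) = -59/4 (Y(t, f) = ((½ - ¼*(-3)) - 24) + 8 = ((½ + ¾) - 24) + 8 = (5/4 - 24) + 8 = -91/4 + 8 = -59/4)
u(R) = -102 (u(R) = ((2*R)/((2*R)))*(-102) = ((2*R)*(1/(2*R)))*(-102) = 1*(-102) = -102)
335963 - u(Y(10, -25)) = 335963 - 1*(-102) = 335963 + 102 = 336065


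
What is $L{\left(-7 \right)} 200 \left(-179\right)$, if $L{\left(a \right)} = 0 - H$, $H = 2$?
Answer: $71600$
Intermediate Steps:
$L{\left(a \right)} = -2$ ($L{\left(a \right)} = 0 - 2 = -2$)
$L{\left(-7 \right)} 200 \left(-179\right) = \left(-2\right) 200 \left(-179\right) = \left(-400\right) \left(-179\right) = 71600$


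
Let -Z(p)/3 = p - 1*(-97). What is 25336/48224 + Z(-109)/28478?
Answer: 45203417/85832692 ≈ 0.52665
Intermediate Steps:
Z(p) = -291 - 3*p (Z(p) = -3*(p - 1*(-97)) = -3*(p + 97) = -3*(97 + p) = -291 - 3*p)
25336/48224 + Z(-109)/28478 = 25336/48224 + (-291 - 3*(-109))/28478 = 25336*(1/48224) + (-291 + 327)*(1/28478) = 3167/6028 + 36*(1/28478) = 3167/6028 + 18/14239 = 45203417/85832692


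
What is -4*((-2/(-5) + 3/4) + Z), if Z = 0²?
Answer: -23/5 ≈ -4.6000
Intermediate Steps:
Z = 0
-4*((-2/(-5) + 3/4) + Z) = -4*((-2/(-5) + 3/4) + 0) = -4*((-2*(-⅕) + 3*(¼)) + 0) = -4*((⅖ + ¾) + 0) = -4*(23/20 + 0) = -4*23/20 = -23/5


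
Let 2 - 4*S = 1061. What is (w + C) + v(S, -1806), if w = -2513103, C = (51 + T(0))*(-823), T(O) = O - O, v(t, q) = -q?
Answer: -2553270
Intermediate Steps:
S = -1059/4 (S = 1/2 - 1/4*1061 = 1/2 - 1061/4 = -1059/4 ≈ -264.75)
T(O) = 0
C = -41973 (C = (51 + 0)*(-823) = 51*(-823) = -41973)
(w + C) + v(S, -1806) = (-2513103 - 41973) - 1*(-1806) = -2555076 + 1806 = -2553270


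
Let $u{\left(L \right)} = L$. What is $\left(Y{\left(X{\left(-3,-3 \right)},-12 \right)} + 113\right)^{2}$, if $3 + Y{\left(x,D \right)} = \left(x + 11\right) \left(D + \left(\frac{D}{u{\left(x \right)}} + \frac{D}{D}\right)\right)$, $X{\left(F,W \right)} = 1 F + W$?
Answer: $4225$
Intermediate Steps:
$X{\left(F,W \right)} = F + W$
$Y{\left(x,D \right)} = -3 + \left(11 + x\right) \left(1 + D + \frac{D}{x}\right)$ ($Y{\left(x,D \right)} = -3 + \left(x + 11\right) \left(D + \left(\frac{D}{x} + \frac{D}{D}\right)\right) = -3 + \left(11 + x\right) \left(D + \left(\frac{D}{x} + 1\right)\right) = -3 + \left(11 + x\right) \left(D + \left(1 + \frac{D}{x}\right)\right) = -3 + \left(11 + x\right) \left(1 + D + \frac{D}{x}\right)$)
$\left(Y{\left(X{\left(-3,-3 \right)},-12 \right)} + 113\right)^{2} = \left(\left(8 - 6 + 12 \left(-12\right) - 12 \left(-3 - 3\right) + 11 \left(-12\right) \frac{1}{-3 - 3}\right) + 113\right)^{2} = \left(\left(8 - 6 - 144 - -72 + 11 \left(-12\right) \frac{1}{-6}\right) + 113\right)^{2} = \left(\left(8 - 6 - 144 + 72 + 11 \left(-12\right) \left(- \frac{1}{6}\right)\right) + 113\right)^{2} = \left(\left(8 - 6 - 144 + 72 + 22\right) + 113\right)^{2} = \left(-48 + 113\right)^{2} = 65^{2} = 4225$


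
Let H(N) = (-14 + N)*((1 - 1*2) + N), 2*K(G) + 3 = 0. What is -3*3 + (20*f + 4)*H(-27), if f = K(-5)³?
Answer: -72907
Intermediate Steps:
K(G) = -3/2 (K(G) = -3/2 + (½)*0 = -3/2 + 0 = -3/2)
H(N) = (-1 + N)*(-14 + N) (H(N) = (-14 + N)*((1 - 2) + N) = (-14 + N)*(-1 + N) = (-1 + N)*(-14 + N))
f = -27/8 (f = (-3/2)³ = -27/8 ≈ -3.3750)
-3*3 + (20*f + 4)*H(-27) = -3*3 + (20*(-27/8) + 4)*(14 + (-27)² - 15*(-27)) = -9 + (-135/2 + 4)*(14 + 729 + 405) = -9 - 127/2*1148 = -9 - 72898 = -72907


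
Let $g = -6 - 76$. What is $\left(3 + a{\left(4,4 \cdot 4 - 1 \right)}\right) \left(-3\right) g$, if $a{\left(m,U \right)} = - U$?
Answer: $-2952$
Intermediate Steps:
$g = -82$
$\left(3 + a{\left(4,4 \cdot 4 - 1 \right)}\right) \left(-3\right) g = \left(3 - \left(4 \cdot 4 - 1\right)\right) \left(-3\right) \left(-82\right) = \left(3 - \left(16 - 1\right)\right) \left(-3\right) \left(-82\right) = \left(3 - 15\right) \left(-3\right) \left(-82\right) = \left(-12\right) \left(-3\right) \left(-82\right) = 36 \left(-82\right) = -2952$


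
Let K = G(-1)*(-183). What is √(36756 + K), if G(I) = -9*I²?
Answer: 3*√4267 ≈ 195.97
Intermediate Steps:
K = 1647 (K = -9*(-1)²*(-183) = -9*1*(-183) = -9*(-183) = 1647)
√(36756 + K) = √(36756 + 1647) = √38403 = 3*√4267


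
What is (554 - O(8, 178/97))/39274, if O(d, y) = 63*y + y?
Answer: 21173/1904789 ≈ 0.011116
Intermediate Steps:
O(d, y) = 64*y
(554 - O(8, 178/97))/39274 = (554 - 64*178/97)/39274 = (554 - 64*178*(1/97))*(1/39274) = (554 - 64*178/97)*(1/39274) = (554 - 1*11392/97)*(1/39274) = (554 - 11392/97)*(1/39274) = (42346/97)*(1/39274) = 21173/1904789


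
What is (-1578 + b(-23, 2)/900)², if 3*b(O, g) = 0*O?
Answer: 2490084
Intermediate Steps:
b(O, g) = 0 (b(O, g) = (0*O)/3 = (⅓)*0 = 0)
(-1578 + b(-23, 2)/900)² = (-1578 + 0/900)² = (-1578 + 0*(1/900))² = (-1578 + 0)² = (-1578)² = 2490084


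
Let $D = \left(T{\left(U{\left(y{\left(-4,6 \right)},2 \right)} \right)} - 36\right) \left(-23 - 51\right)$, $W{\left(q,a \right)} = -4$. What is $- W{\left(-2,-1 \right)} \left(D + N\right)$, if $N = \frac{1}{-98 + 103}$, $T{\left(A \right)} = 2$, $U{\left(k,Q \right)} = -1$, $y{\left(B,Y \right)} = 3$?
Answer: $\frac{50324}{5} \approx 10065.0$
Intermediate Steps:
$N = \frac{1}{5} \approx 0.2$
$D = 2516$ ($D = \left(2 - 36\right) \left(-23 - 51\right) = \left(-34\right) \left(-74\right) = 2516$)
$- W{\left(-2,-1 \right)} \left(D + N\right) = \left(-1\right) \left(-4\right) \left(2516 + \frac{1}{5}\right) = 4 \cdot \frac{12581}{5} = \frac{50324}{5}$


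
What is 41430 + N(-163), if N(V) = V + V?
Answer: 41104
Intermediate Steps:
N(V) = 2*V
41430 + N(-163) = 41430 + 2*(-163) = 41430 - 326 = 41104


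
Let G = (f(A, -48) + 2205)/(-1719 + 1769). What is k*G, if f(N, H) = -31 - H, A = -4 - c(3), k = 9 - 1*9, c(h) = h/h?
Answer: 0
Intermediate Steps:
c(h) = 1
k = 0 (k = 9 - 9 = 0)
A = -5 (A = -4 - 1*1 = -4 - 1 = -5)
G = 1111/25 (G = ((-31 - 1*(-48)) + 2205)/(-1719 + 1769) = ((-31 + 48) + 2205)/50 = (17 + 2205)*(1/50) = 2222*(1/50) = 1111/25 ≈ 44.440)
k*G = 0*(1111/25) = 0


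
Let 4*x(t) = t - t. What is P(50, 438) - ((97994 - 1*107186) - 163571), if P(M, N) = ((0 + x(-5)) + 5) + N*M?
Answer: 194668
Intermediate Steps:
x(t) = 0 (x(t) = (t - t)/4 = (¼)*0 = 0)
P(M, N) = 5 + M*N (P(M, N) = ((0 + 0) + 5) + N*M = (0 + 5) + M*N = 5 + M*N)
P(50, 438) - ((97994 - 1*107186) - 163571) = (5 + 50*438) - ((97994 - 1*107186) - 163571) = (5 + 21900) - ((97994 - 107186) - 163571) = 21905 - (-9192 - 163571) = 21905 - 1*(-172763) = 21905 + 172763 = 194668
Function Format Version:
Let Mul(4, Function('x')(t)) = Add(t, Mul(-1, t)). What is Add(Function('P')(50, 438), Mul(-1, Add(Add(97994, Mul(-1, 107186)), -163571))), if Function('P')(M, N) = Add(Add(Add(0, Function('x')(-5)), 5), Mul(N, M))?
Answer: 194668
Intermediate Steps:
Function('x')(t) = 0 (Function('x')(t) = Mul(Rational(1, 4), Add(t, Mul(-1, t))) = Mul(Rational(1, 4), 0) = 0)
Function('P')(M, N) = Add(5, Mul(M, N)) (Function('P')(M, N) = Add(Add(Add(0, 0), 5), Mul(N, M)) = Add(Add(0, 5), Mul(M, N)) = Add(5, Mul(M, N)))
Add(Function('P')(50, 438), Mul(-1, Add(Add(97994, Mul(-1, 107186)), -163571))) = Add(Add(5, Mul(50, 438)), Mul(-1, Add(Add(97994, Mul(-1, 107186)), -163571))) = Add(Add(5, 21900), Mul(-1, Add(Add(97994, -107186), -163571))) = Add(21905, Mul(-1, Add(-9192, -163571))) = Add(21905, Mul(-1, -172763)) = Add(21905, 172763) = 194668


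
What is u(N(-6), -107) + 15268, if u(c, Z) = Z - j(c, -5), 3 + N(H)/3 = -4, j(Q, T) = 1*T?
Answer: 15166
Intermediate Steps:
j(Q, T) = T
N(H) = -21 (N(H) = -9 + 3*(-4) = -9 - 12 = -21)
u(c, Z) = 5 + Z (u(c, Z) = Z - 1*(-5) = Z + 5 = 5 + Z)
u(N(-6), -107) + 15268 = (5 - 107) + 15268 = -102 + 15268 = 15166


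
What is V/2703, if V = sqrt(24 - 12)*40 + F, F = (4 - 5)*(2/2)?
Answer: -1/2703 + 80*sqrt(3)/2703 ≈ 0.050893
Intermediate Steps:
F = -1 (F = -2/2 = -1*1 = -1)
V = -1 + 80*sqrt(3) (V = sqrt(24 - 12)*40 - 1 = sqrt(12)*40 - 1 = (2*sqrt(3))*40 - 1 = 80*sqrt(3) - 1 = -1 + 80*sqrt(3) ≈ 137.56)
V/2703 = (-1 + 80*sqrt(3))/2703 = (-1 + 80*sqrt(3))*(1/2703) = -1/2703 + 80*sqrt(3)/2703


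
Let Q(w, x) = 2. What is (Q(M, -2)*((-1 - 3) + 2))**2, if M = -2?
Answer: 16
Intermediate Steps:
(Q(M, -2)*((-1 - 3) + 2))**2 = (2*((-1 - 3) + 2))**2 = (2*(-4 + 2))**2 = (2*(-2))**2 = (-4)**2 = 16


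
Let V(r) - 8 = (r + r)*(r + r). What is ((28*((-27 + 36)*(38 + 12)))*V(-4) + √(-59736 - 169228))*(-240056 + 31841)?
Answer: -188892648000 - 416430*I*√57241 ≈ -1.8889e+11 - 9.9631e+7*I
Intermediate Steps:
V(r) = 8 + 4*r² (V(r) = 8 + (r + r)*(r + r) = 8 + (2*r)*(2*r) = 8 + 4*r²)
((28*((-27 + 36)*(38 + 12)))*V(-4) + √(-59736 - 169228))*(-240056 + 31841) = ((28*((-27 + 36)*(38 + 12)))*(8 + 4*(-4)²) + √(-59736 - 169228))*(-240056 + 31841) = ((28*(9*50))*(8 + 4*16) + √(-228964))*(-208215) = ((28*450)*(8 + 64) + 2*I*√57241)*(-208215) = (12600*72 + 2*I*√57241)*(-208215) = (907200 + 2*I*√57241)*(-208215) = -188892648000 - 416430*I*√57241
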